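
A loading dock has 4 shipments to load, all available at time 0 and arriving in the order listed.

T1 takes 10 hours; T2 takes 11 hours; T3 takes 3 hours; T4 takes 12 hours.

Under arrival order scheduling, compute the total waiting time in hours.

55

FIFO (arrival order): T1 T2 T3 T4.
T1: waits 0, runs 0→10
T2: waits 10, runs 10→21
T3: waits 21, runs 21→24
T4: waits 24, runs 24→36
Sum = 0+10+21+24 = 55.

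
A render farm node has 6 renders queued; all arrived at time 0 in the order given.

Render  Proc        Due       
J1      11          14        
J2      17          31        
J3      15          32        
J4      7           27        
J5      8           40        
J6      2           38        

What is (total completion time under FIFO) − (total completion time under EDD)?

FIFO (arrival order): J1 J2 J3 J4 J5 J6.
J1: 0→11
J2: 11→28
J3: 28→43
J4: 43→50
J5: 50→58
J6: 58→60
Sum = 11+28+43+50+58+60 = 250.
EDD (increasing due date): J1 J4 J2 J3 J6 J5.
J1: 0→11
J4: 11→18
J2: 18→35
J3: 35→50
J6: 50→52
J5: 52→60
Sum = 11+18+35+50+52+60 = 226.
Difference = 250 − 226 = 24.

24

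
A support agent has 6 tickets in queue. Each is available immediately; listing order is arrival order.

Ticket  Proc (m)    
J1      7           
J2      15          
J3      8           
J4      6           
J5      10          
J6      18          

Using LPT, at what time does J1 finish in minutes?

58

LPT (decreasing processing time): J6 J2 J5 J3 J1 J4.
J6: 0→18
J2: 18→33
J5: 33→43
J3: 43→51
J1: 51→58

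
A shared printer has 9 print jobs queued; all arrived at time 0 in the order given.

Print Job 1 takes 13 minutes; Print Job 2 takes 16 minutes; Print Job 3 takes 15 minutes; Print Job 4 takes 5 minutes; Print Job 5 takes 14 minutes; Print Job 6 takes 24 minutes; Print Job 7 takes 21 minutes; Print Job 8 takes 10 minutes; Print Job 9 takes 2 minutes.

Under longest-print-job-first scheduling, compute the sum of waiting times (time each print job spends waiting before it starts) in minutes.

630

LPT (decreasing processing time): Print Job 6 Print Job 7 Print Job 2 Print Job 3 Print Job 5 Print Job 1 Print Job 8 Print Job 4 Print Job 9.
Print Job 6: waits 0, runs 0→24
Print Job 7: waits 24, runs 24→45
Print Job 2: waits 45, runs 45→61
Print Job 3: waits 61, runs 61→76
Print Job 5: waits 76, runs 76→90
Print Job 1: waits 90, runs 90→103
Print Job 8: waits 103, runs 103→113
Print Job 4: waits 113, runs 113→118
Print Job 9: waits 118, runs 118→120
Sum = 0+24+45+61+76+90+103+113+118 = 630.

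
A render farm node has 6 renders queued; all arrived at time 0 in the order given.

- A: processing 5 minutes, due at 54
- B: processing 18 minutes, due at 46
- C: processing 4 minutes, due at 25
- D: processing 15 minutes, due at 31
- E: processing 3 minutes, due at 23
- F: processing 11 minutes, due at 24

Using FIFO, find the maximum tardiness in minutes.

32

FIFO (arrival order): A B C D E F.
A: 0→5, due 54, tardiness 0
B: 5→23, due 46, tardiness 0
C: 23→27, due 25, tardiness 2
D: 27→42, due 31, tardiness 11
E: 42→45, due 23, tardiness 22
F: 45→56, due 24, tardiness 32
Maximum = 32.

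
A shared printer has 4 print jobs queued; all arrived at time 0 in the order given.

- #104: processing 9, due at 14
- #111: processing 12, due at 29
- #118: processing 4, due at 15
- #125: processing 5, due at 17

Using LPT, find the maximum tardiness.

15

LPT (decreasing processing time): #111 #104 #125 #118.
#111: 0→12, due 29, tardiness 0
#104: 12→21, due 14, tardiness 7
#125: 21→26, due 17, tardiness 9
#118: 26→30, due 15, tardiness 15
Maximum = 15.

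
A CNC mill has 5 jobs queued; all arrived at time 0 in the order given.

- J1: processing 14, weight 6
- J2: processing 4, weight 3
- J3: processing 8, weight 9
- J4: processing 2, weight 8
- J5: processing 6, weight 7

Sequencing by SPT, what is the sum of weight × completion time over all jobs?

502

SPT (increasing processing time): J4 J2 J5 J3 J1.
J4: finishes 2, weight 8, w·C = 16
J2: finishes 6, weight 3, w·C = 18
J5: finishes 12, weight 7, w·C = 84
J3: finishes 20, weight 9, w·C = 180
J1: finishes 34, weight 6, w·C = 204
Sum = 16+18+84+180+204 = 502.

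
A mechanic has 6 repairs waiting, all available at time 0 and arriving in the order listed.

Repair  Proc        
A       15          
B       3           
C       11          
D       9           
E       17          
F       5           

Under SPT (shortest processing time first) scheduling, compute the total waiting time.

SPT (increasing processing time): B F D C A E.
B: waits 0, runs 0→3
F: waits 3, runs 3→8
D: waits 8, runs 8→17
C: waits 17, runs 17→28
A: waits 28, runs 28→43
E: waits 43, runs 43→60
Sum = 0+3+8+17+28+43 = 99.

99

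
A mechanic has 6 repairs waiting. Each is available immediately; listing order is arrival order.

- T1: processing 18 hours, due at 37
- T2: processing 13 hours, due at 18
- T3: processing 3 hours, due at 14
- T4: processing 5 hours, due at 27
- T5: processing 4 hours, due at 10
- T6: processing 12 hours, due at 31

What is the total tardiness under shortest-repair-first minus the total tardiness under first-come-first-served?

SPT (increasing processing time): T3 T5 T4 T6 T2 T1.
T3: 0→3, due 14, tardiness 0
T5: 3→7, due 10, tardiness 0
T4: 7→12, due 27, tardiness 0
T6: 12→24, due 31, tardiness 0
T2: 24→37, due 18, tardiness 19
T1: 37→55, due 37, tardiness 18
Sum = 0+0+0+0+19+18 = 37.
FIFO (arrival order): T1 T2 T3 T4 T5 T6.
T1: 0→18, due 37, tardiness 0
T2: 18→31, due 18, tardiness 13
T3: 31→34, due 14, tardiness 20
T4: 34→39, due 27, tardiness 12
T5: 39→43, due 10, tardiness 33
T6: 43→55, due 31, tardiness 24
Sum = 0+13+20+12+33+24 = 102.
Difference = 37 − 102 = -65.

-65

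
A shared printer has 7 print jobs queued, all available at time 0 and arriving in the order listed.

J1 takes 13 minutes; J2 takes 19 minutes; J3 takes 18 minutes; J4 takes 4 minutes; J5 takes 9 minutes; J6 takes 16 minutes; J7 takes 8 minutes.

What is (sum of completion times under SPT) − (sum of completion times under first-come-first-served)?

SPT (increasing processing time): J4 J7 J5 J1 J6 J3 J2.
J4: 0→4
J7: 4→12
J5: 12→21
J1: 21→34
J6: 34→50
J3: 50→68
J2: 68→87
Sum = 4+12+21+34+50+68+87 = 276.
FIFO (arrival order): J1 J2 J3 J4 J5 J6 J7.
J1: 0→13
J2: 13→32
J3: 32→50
J4: 50→54
J5: 54→63
J6: 63→79
J7: 79→87
Sum = 13+32+50+54+63+79+87 = 378.
Difference = 276 − 378 = -102.

-102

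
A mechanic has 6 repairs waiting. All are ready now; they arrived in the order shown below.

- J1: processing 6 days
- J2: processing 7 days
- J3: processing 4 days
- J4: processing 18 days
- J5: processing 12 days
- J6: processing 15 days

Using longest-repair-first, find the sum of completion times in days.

LPT (decreasing processing time): J4 J6 J5 J2 J1 J3.
J4: 0→18
J6: 18→33
J5: 33→45
J2: 45→52
J1: 52→58
J3: 58→62
Sum = 18+33+45+52+58+62 = 268.

268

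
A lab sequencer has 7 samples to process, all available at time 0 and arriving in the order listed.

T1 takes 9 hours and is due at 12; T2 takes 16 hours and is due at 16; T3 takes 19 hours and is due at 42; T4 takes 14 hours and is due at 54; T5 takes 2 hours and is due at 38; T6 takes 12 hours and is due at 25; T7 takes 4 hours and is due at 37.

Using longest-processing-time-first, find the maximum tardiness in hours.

LPT (decreasing processing time): T3 T2 T4 T6 T1 T7 T5.
T3: 0→19, due 42, tardiness 0
T2: 19→35, due 16, tardiness 19
T4: 35→49, due 54, tardiness 0
T6: 49→61, due 25, tardiness 36
T1: 61→70, due 12, tardiness 58
T7: 70→74, due 37, tardiness 37
T5: 74→76, due 38, tardiness 38
Maximum = 58.

58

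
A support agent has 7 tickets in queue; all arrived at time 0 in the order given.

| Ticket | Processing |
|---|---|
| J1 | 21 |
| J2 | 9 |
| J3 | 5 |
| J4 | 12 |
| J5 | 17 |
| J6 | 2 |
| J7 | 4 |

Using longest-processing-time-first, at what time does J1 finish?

21

LPT (decreasing processing time): J1 J5 J4 J2 J3 J7 J6.
J1: 0→21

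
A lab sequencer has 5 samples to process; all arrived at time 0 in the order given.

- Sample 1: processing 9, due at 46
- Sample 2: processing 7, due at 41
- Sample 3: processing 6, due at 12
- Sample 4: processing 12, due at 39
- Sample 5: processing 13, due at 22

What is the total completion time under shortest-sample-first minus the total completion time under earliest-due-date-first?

SPT (increasing processing time): Sample 3 Sample 2 Sample 1 Sample 4 Sample 5.
Sample 3: 0→6
Sample 2: 6→13
Sample 1: 13→22
Sample 4: 22→34
Sample 5: 34→47
Sum = 6+13+22+34+47 = 122.
EDD (increasing due date): Sample 3 Sample 5 Sample 4 Sample 2 Sample 1.
Sample 3: 0→6
Sample 5: 6→19
Sample 4: 19→31
Sample 2: 31→38
Sample 1: 38→47
Sum = 6+19+31+38+47 = 141.
Difference = 122 − 141 = -19.

-19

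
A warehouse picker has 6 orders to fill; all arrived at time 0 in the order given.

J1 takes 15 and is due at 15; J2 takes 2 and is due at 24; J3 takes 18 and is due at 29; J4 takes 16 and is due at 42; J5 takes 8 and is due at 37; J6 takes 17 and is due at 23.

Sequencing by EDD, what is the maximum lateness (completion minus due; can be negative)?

34

EDD (increasing due date): J1 J6 J2 J3 J5 J4.
J1: 0→15, due 15, lateness 0
J6: 15→32, due 23, lateness 9
J2: 32→34, due 24, lateness 10
J3: 34→52, due 29, lateness 23
J5: 52→60, due 37, lateness 23
J4: 60→76, due 42, lateness 34
Maximum = 34.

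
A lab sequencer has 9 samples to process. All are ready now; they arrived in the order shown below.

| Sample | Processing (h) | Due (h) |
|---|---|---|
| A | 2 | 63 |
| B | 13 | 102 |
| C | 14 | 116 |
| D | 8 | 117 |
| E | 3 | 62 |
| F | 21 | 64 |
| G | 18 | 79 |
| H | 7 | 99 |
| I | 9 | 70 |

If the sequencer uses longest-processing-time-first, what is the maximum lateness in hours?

32

LPT (decreasing processing time): F G C B I D H E A.
F: 0→21, due 64, lateness -43
G: 21→39, due 79, lateness -40
C: 39→53, due 116, lateness -63
B: 53→66, due 102, lateness -36
I: 66→75, due 70, lateness 5
D: 75→83, due 117, lateness -34
H: 83→90, due 99, lateness -9
E: 90→93, due 62, lateness 31
A: 93→95, due 63, lateness 32
Maximum = 32.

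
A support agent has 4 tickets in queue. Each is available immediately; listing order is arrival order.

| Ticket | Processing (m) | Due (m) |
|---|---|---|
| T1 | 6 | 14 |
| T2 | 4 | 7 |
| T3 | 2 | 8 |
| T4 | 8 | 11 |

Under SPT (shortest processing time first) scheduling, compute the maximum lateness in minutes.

SPT (increasing processing time): T3 T2 T1 T4.
T3: 0→2, due 8, lateness -6
T2: 2→6, due 7, lateness -1
T1: 6→12, due 14, lateness -2
T4: 12→20, due 11, lateness 9
Maximum = 9.

9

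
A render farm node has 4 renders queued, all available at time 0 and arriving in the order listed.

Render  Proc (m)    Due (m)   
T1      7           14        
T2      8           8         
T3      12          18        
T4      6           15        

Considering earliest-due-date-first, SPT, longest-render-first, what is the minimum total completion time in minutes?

73

EDD (increasing due date): T2 T1 T4 T3.
T2: 0→8
T1: 8→15
T4: 15→21
T3: 21→33
Sum = 8+15+21+33 = 77.
SPT (increasing processing time): T4 T1 T2 T3.
T4: 0→6
T1: 6→13
T2: 13→21
T3: 21→33
Sum = 6+13+21+33 = 73.
LPT (decreasing processing time): T3 T2 T1 T4.
T3: 0→12
T2: 12→20
T1: 20→27
T4: 27→33
Sum = 12+20+27+33 = 92.
EDD 77, SPT 73, LPT 92 → minimum 73.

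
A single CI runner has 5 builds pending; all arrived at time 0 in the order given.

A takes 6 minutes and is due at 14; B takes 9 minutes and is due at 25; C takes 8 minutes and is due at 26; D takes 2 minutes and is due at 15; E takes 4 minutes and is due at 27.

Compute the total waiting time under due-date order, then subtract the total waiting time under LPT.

-20

EDD (increasing due date): A D B C E.
A: waits 0, runs 0→6
D: waits 6, runs 6→8
B: waits 8, runs 8→17
C: waits 17, runs 17→25
E: waits 25, runs 25→29
Sum = 0+6+8+17+25 = 56.
LPT (decreasing processing time): B C A E D.
B: waits 0, runs 0→9
C: waits 9, runs 9→17
A: waits 17, runs 17→23
E: waits 23, runs 23→27
D: waits 27, runs 27→29
Sum = 0+9+17+23+27 = 76.
Difference = 56 − 76 = -20.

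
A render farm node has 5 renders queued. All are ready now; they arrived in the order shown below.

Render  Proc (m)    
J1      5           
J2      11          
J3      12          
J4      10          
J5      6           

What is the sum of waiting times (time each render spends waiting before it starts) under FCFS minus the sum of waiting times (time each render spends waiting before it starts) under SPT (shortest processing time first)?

18

FIFO (arrival order): J1 J2 J3 J4 J5.
J1: waits 0, runs 0→5
J2: waits 5, runs 5→16
J3: waits 16, runs 16→28
J4: waits 28, runs 28→38
J5: waits 38, runs 38→44
Sum = 0+5+16+28+38 = 87.
SPT (increasing processing time): J1 J5 J4 J2 J3.
J1: waits 0, runs 0→5
J5: waits 5, runs 5→11
J4: waits 11, runs 11→21
J2: waits 21, runs 21→32
J3: waits 32, runs 32→44
Sum = 0+5+11+21+32 = 69.
Difference = 87 − 69 = 18.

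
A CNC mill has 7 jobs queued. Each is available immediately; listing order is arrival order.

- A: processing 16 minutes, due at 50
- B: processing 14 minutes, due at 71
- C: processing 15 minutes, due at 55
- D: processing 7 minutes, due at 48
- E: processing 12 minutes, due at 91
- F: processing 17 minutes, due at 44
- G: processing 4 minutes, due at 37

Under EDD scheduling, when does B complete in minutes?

73

EDD (increasing due date): G F D A C B E.
G: 0→4
F: 4→21
D: 21→28
A: 28→44
C: 44→59
B: 59→73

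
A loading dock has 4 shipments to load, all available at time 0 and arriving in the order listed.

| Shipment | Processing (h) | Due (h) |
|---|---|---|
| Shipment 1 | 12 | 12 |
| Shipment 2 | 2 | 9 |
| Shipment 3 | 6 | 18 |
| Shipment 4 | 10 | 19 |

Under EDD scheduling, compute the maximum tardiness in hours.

11

EDD (increasing due date): Shipment 2 Shipment 1 Shipment 3 Shipment 4.
Shipment 2: 0→2, due 9, tardiness 0
Shipment 1: 2→14, due 12, tardiness 2
Shipment 3: 14→20, due 18, tardiness 2
Shipment 4: 20→30, due 19, tardiness 11
Maximum = 11.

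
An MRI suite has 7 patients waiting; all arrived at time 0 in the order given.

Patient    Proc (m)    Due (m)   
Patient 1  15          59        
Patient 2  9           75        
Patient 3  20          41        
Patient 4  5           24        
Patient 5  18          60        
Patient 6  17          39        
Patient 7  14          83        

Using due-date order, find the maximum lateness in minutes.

EDD (increasing due date): Patient 4 Patient 6 Patient 3 Patient 1 Patient 5 Patient 2 Patient 7.
Patient 4: 0→5, due 24, lateness -19
Patient 6: 5→22, due 39, lateness -17
Patient 3: 22→42, due 41, lateness 1
Patient 1: 42→57, due 59, lateness -2
Patient 5: 57→75, due 60, lateness 15
Patient 2: 75→84, due 75, lateness 9
Patient 7: 84→98, due 83, lateness 15
Maximum = 15.

15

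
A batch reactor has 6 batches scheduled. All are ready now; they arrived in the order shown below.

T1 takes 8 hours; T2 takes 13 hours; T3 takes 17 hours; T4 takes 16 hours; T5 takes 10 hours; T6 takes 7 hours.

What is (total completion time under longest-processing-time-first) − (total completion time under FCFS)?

LPT (decreasing processing time): T3 T4 T2 T5 T1 T6.
T3: 0→17
T4: 17→33
T2: 33→46
T5: 46→56
T1: 56→64
T6: 64→71
Sum = 17+33+46+56+64+71 = 287.
FIFO (arrival order): T1 T2 T3 T4 T5 T6.
T1: 0→8
T2: 8→21
T3: 21→38
T4: 38→54
T5: 54→64
T6: 64→71
Sum = 8+21+38+54+64+71 = 256.
Difference = 287 − 256 = 31.

31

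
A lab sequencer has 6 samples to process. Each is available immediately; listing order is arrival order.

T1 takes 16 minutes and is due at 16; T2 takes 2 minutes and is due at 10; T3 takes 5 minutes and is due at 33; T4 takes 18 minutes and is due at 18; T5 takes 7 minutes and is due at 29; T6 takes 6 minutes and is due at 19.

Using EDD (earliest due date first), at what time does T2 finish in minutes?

2

EDD (increasing due date): T2 T1 T4 T6 T5 T3.
T2: 0→2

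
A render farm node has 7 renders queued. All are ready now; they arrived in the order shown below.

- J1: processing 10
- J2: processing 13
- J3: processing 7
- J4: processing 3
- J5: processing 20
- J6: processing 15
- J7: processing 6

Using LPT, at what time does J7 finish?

71

LPT (decreasing processing time): J5 J6 J2 J1 J3 J7 J4.
J5: 0→20
J6: 20→35
J2: 35→48
J1: 48→58
J3: 58→65
J7: 65→71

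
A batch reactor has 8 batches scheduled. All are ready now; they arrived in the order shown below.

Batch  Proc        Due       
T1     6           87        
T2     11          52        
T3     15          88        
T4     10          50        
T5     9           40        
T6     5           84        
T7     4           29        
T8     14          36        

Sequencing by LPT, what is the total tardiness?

64

LPT (decreasing processing time): T3 T8 T2 T4 T5 T1 T6 T7.
T3: 0→15, due 88, tardiness 0
T8: 15→29, due 36, tardiness 0
T2: 29→40, due 52, tardiness 0
T4: 40→50, due 50, tardiness 0
T5: 50→59, due 40, tardiness 19
T1: 59→65, due 87, tardiness 0
T6: 65→70, due 84, tardiness 0
T7: 70→74, due 29, tardiness 45
Sum = 0+0+0+0+19+0+0+45 = 64.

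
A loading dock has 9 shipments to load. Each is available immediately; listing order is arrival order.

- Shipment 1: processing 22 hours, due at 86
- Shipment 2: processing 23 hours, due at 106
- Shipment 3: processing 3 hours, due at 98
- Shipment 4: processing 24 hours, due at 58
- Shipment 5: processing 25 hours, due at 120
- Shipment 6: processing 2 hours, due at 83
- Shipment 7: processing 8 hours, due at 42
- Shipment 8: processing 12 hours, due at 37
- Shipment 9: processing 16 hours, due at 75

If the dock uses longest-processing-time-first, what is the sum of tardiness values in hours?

LPT (decreasing processing time): Shipment 5 Shipment 4 Shipment 2 Shipment 1 Shipment 9 Shipment 8 Shipment 7 Shipment 3 Shipment 6.
Shipment 5: 0→25, due 120, tardiness 0
Shipment 4: 25→49, due 58, tardiness 0
Shipment 2: 49→72, due 106, tardiness 0
Shipment 1: 72→94, due 86, tardiness 8
Shipment 9: 94→110, due 75, tardiness 35
Shipment 8: 110→122, due 37, tardiness 85
Shipment 7: 122→130, due 42, tardiness 88
Shipment 3: 130→133, due 98, tardiness 35
Shipment 6: 133→135, due 83, tardiness 52
Sum = 0+0+0+8+35+85+88+35+52 = 303.

303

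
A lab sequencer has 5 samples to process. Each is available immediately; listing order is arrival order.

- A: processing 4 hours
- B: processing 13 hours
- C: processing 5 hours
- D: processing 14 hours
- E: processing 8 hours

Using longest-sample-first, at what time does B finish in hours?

LPT (decreasing processing time): D B E C A.
D: 0→14
B: 14→27

27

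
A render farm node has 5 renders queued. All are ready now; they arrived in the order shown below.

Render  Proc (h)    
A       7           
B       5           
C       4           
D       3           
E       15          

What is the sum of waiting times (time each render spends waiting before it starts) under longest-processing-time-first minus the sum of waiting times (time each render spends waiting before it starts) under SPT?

54

LPT (decreasing processing time): E A B C D.
E: waits 0, runs 0→15
A: waits 15, runs 15→22
B: waits 22, runs 22→27
C: waits 27, runs 27→31
D: waits 31, runs 31→34
Sum = 0+15+22+27+31 = 95.
SPT (increasing processing time): D C B A E.
D: waits 0, runs 0→3
C: waits 3, runs 3→7
B: waits 7, runs 7→12
A: waits 12, runs 12→19
E: waits 19, runs 19→34
Sum = 0+3+7+12+19 = 41.
Difference = 95 − 41 = 54.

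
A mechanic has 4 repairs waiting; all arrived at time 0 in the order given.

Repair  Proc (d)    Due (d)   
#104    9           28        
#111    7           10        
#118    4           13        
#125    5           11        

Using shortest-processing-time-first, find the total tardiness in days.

SPT (increasing processing time): #118 #125 #111 #104.
#118: 0→4, due 13, tardiness 0
#125: 4→9, due 11, tardiness 0
#111: 9→16, due 10, tardiness 6
#104: 16→25, due 28, tardiness 0
Sum = 0+0+6+0 = 6.

6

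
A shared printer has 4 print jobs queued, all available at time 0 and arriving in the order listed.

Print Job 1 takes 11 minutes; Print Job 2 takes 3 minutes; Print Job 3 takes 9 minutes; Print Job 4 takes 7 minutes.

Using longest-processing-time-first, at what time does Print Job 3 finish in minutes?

LPT (decreasing processing time): Print Job 1 Print Job 3 Print Job 4 Print Job 2.
Print Job 1: 0→11
Print Job 3: 11→20

20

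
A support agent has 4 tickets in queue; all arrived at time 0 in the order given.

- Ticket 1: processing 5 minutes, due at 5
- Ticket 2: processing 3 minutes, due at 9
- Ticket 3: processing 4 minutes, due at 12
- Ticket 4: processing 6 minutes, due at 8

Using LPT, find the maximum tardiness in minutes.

9

LPT (decreasing processing time): Ticket 4 Ticket 1 Ticket 3 Ticket 2.
Ticket 4: 0→6, due 8, tardiness 0
Ticket 1: 6→11, due 5, tardiness 6
Ticket 3: 11→15, due 12, tardiness 3
Ticket 2: 15→18, due 9, tardiness 9
Maximum = 9.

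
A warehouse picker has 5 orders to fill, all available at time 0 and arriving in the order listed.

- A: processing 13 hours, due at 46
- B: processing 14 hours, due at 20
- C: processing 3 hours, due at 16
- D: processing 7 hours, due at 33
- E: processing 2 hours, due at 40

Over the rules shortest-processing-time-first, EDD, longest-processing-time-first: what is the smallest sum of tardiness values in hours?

SPT (increasing processing time): E C D A B.
E: 0→2, due 40, tardiness 0
C: 2→5, due 16, tardiness 0
D: 5→12, due 33, tardiness 0
A: 12→25, due 46, tardiness 0
B: 25→39, due 20, tardiness 19
Sum = 0+0+0+0+19 = 19.
EDD (increasing due date): C B D E A.
C: 0→3, due 16, tardiness 0
B: 3→17, due 20, tardiness 0
D: 17→24, due 33, tardiness 0
E: 24→26, due 40, tardiness 0
A: 26→39, due 46, tardiness 0
Sum = 0+0+0+0+0 = 0.
LPT (decreasing processing time): B A D C E.
B: 0→14, due 20, tardiness 0
A: 14→27, due 46, tardiness 0
D: 27→34, due 33, tardiness 1
C: 34→37, due 16, tardiness 21
E: 37→39, due 40, tardiness 0
Sum = 0+0+1+21+0 = 22.
SPT 19, EDD 0, LPT 22 → minimum 0.

0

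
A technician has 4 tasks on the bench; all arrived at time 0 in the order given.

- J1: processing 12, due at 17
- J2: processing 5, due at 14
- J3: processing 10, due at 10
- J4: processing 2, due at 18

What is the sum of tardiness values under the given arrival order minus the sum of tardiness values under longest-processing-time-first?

FIFO (arrival order): J1 J2 J3 J4.
J1: 0→12, due 17, tardiness 0
J2: 12→17, due 14, tardiness 3
J3: 17→27, due 10, tardiness 17
J4: 27→29, due 18, tardiness 11
Sum = 0+3+17+11 = 31.
LPT (decreasing processing time): J1 J3 J2 J4.
J1: 0→12, due 17, tardiness 0
J3: 12→22, due 10, tardiness 12
J2: 22→27, due 14, tardiness 13
J4: 27→29, due 18, tardiness 11
Sum = 0+12+13+11 = 36.
Difference = 31 − 36 = -5.

-5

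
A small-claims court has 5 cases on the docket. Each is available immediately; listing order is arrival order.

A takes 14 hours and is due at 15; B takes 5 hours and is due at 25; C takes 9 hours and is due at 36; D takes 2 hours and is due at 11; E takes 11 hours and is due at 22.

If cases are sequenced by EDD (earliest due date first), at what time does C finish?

41

EDD (increasing due date): D A E B C.
D: 0→2
A: 2→16
E: 16→27
B: 27→32
C: 32→41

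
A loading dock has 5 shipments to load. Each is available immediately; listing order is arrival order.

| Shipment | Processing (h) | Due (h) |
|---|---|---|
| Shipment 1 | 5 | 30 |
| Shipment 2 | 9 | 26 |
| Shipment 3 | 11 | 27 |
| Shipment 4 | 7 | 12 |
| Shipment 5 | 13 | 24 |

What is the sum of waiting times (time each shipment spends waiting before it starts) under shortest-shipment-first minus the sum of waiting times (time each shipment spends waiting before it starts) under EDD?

-26

SPT (increasing processing time): Shipment 1 Shipment 4 Shipment 2 Shipment 3 Shipment 5.
Shipment 1: waits 0, runs 0→5
Shipment 4: waits 5, runs 5→12
Shipment 2: waits 12, runs 12→21
Shipment 3: waits 21, runs 21→32
Shipment 5: waits 32, runs 32→45
Sum = 0+5+12+21+32 = 70.
EDD (increasing due date): Shipment 4 Shipment 5 Shipment 2 Shipment 3 Shipment 1.
Shipment 4: waits 0, runs 0→7
Shipment 5: waits 7, runs 7→20
Shipment 2: waits 20, runs 20→29
Shipment 3: waits 29, runs 29→40
Shipment 1: waits 40, runs 40→45
Sum = 0+7+20+29+40 = 96.
Difference = 70 − 96 = -26.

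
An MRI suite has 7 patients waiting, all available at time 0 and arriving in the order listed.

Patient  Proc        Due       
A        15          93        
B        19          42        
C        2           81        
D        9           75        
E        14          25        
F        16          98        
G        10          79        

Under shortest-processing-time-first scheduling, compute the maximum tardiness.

43

SPT (increasing processing time): C D G E A F B.
C: 0→2, due 81, tardiness 0
D: 2→11, due 75, tardiness 0
G: 11→21, due 79, tardiness 0
E: 21→35, due 25, tardiness 10
A: 35→50, due 93, tardiness 0
F: 50→66, due 98, tardiness 0
B: 66→85, due 42, tardiness 43
Maximum = 43.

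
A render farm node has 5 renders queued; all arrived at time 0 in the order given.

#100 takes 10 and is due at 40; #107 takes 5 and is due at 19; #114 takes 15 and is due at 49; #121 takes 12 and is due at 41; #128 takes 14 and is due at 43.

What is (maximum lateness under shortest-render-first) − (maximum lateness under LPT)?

-30

SPT (increasing processing time): #107 #100 #121 #128 #114.
#107: 0→5, due 19, lateness -14
#100: 5→15, due 40, lateness -25
#121: 15→27, due 41, lateness -14
#128: 27→41, due 43, lateness -2
#114: 41→56, due 49, lateness 7
Maximum = 7.
LPT (decreasing processing time): #114 #128 #121 #100 #107.
#114: 0→15, due 49, lateness -34
#128: 15→29, due 43, lateness -14
#121: 29→41, due 41, lateness 0
#100: 41→51, due 40, lateness 11
#107: 51→56, due 19, lateness 37
Maximum = 37.
Difference = 7 − 37 = -30.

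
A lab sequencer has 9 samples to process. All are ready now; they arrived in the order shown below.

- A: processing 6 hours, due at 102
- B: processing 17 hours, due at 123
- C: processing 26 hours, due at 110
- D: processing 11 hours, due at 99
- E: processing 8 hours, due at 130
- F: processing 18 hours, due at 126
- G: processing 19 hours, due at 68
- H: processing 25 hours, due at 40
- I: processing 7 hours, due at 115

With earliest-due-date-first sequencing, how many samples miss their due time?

2

EDD (increasing due date): H G D A C I B F E.
H: 0→25, due 40, tardiness 0
G: 25→44, due 68, tardiness 0
D: 44→55, due 99, tardiness 0
A: 55→61, due 102, tardiness 0
C: 61→87, due 110, tardiness 0
I: 87→94, due 115, tardiness 0
B: 94→111, due 123, tardiness 0
F: 111→129, due 126, tardiness 3
E: 129→137, due 130, tardiness 7
Late samples: 2.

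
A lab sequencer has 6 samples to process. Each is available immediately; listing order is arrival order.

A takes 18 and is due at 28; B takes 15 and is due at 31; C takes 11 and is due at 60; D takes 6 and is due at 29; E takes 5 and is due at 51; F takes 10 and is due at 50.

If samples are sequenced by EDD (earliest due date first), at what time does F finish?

EDD (increasing due date): A D B F E C.
A: 0→18
D: 18→24
B: 24→39
F: 39→49

49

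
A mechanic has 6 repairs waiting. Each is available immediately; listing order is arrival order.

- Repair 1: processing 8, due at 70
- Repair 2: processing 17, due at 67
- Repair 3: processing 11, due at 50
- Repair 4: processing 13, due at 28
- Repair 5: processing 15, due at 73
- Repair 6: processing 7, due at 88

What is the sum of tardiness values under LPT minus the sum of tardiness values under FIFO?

LPT (decreasing processing time): Repair 2 Repair 5 Repair 4 Repair 3 Repair 1 Repair 6.
Repair 2: 0→17, due 67, tardiness 0
Repair 5: 17→32, due 73, tardiness 0
Repair 4: 32→45, due 28, tardiness 17
Repair 3: 45→56, due 50, tardiness 6
Repair 1: 56→64, due 70, tardiness 0
Repair 6: 64→71, due 88, tardiness 0
Sum = 0+0+17+6+0+0 = 23.
FIFO (arrival order): Repair 1 Repair 2 Repair 3 Repair 4 Repair 5 Repair 6.
Repair 1: 0→8, due 70, tardiness 0
Repair 2: 8→25, due 67, tardiness 0
Repair 3: 25→36, due 50, tardiness 0
Repair 4: 36→49, due 28, tardiness 21
Repair 5: 49→64, due 73, tardiness 0
Repair 6: 64→71, due 88, tardiness 0
Sum = 0+0+0+21+0+0 = 21.
Difference = 23 − 21 = 2.

2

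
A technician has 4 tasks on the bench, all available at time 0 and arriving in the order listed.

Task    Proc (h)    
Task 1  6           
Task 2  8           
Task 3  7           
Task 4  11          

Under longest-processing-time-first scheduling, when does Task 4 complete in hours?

LPT (decreasing processing time): Task 4 Task 2 Task 3 Task 1.
Task 4: 0→11

11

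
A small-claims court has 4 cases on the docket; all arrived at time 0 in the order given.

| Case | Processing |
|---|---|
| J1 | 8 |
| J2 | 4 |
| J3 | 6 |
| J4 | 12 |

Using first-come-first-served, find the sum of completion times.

68

FIFO (arrival order): J1 J2 J3 J4.
J1: 0→8
J2: 8→12
J3: 12→18
J4: 18→30
Sum = 8+12+18+30 = 68.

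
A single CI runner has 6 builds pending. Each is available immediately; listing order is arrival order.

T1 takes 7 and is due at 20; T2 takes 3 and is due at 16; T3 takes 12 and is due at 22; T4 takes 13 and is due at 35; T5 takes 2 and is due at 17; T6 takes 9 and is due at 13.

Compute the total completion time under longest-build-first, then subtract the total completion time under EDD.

68

LPT (decreasing processing time): T4 T3 T6 T1 T2 T5.
T4: 0→13
T3: 13→25
T6: 25→34
T1: 34→41
T2: 41→44
T5: 44→46
Sum = 13+25+34+41+44+46 = 203.
EDD (increasing due date): T6 T2 T5 T1 T3 T4.
T6: 0→9
T2: 9→12
T5: 12→14
T1: 14→21
T3: 21→33
T4: 33→46
Sum = 9+12+14+21+33+46 = 135.
Difference = 203 − 135 = 68.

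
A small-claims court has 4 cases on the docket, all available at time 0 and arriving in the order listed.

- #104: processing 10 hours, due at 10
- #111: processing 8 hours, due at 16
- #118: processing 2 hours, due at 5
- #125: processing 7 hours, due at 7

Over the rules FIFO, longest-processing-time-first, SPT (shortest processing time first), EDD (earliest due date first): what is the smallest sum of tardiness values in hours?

20

FIFO (arrival order): #104 #111 #118 #125.
#104: 0→10, due 10, tardiness 0
#111: 10→18, due 16, tardiness 2
#118: 18→20, due 5, tardiness 15
#125: 20→27, due 7, tardiness 20
Sum = 0+2+15+20 = 37.
LPT (decreasing processing time): #104 #111 #125 #118.
#104: 0→10, due 10, tardiness 0
#111: 10→18, due 16, tardiness 2
#125: 18→25, due 7, tardiness 18
#118: 25→27, due 5, tardiness 22
Sum = 0+2+18+22 = 42.
SPT (increasing processing time): #118 #125 #111 #104.
#118: 0→2, due 5, tardiness 0
#125: 2→9, due 7, tardiness 2
#111: 9→17, due 16, tardiness 1
#104: 17→27, due 10, tardiness 17
Sum = 0+2+1+17 = 20.
EDD (increasing due date): #118 #125 #104 #111.
#118: 0→2, due 5, tardiness 0
#125: 2→9, due 7, tardiness 2
#104: 9→19, due 10, tardiness 9
#111: 19→27, due 16, tardiness 11
Sum = 0+2+9+11 = 22.
FIFO 37, LPT 42, SPT 20, EDD 22 → minimum 20.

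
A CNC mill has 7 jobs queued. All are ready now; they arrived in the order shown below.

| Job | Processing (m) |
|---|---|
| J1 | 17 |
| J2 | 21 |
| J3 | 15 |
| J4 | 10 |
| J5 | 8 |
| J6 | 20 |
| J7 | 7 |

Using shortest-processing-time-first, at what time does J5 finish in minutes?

15

SPT (increasing processing time): J7 J5 J4 J3 J1 J6 J2.
J7: 0→7
J5: 7→15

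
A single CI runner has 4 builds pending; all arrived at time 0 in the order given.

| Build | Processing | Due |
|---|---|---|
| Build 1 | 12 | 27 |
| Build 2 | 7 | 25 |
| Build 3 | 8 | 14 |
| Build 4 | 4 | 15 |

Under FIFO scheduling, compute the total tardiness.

FIFO (arrival order): Build 1 Build 2 Build 3 Build 4.
Build 1: 0→12, due 27, tardiness 0
Build 2: 12→19, due 25, tardiness 0
Build 3: 19→27, due 14, tardiness 13
Build 4: 27→31, due 15, tardiness 16
Sum = 0+0+13+16 = 29.

29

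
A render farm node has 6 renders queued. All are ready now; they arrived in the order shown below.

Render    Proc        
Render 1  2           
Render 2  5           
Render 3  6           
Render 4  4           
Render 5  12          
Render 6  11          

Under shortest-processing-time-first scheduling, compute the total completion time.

104

SPT (increasing processing time): Render 1 Render 4 Render 2 Render 3 Render 6 Render 5.
Render 1: 0→2
Render 4: 2→6
Render 2: 6→11
Render 3: 11→17
Render 6: 17→28
Render 5: 28→40
Sum = 2+6+11+17+28+40 = 104.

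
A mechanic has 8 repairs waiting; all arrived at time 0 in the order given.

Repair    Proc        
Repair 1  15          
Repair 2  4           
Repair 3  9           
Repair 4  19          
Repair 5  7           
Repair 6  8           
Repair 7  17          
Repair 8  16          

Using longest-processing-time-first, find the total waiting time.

LPT (decreasing processing time): Repair 4 Repair 7 Repair 8 Repair 1 Repair 3 Repair 6 Repair 5 Repair 2.
Repair 4: waits 0, runs 0→19
Repair 7: waits 19, runs 19→36
Repair 8: waits 36, runs 36→52
Repair 1: waits 52, runs 52→67
Repair 3: waits 67, runs 67→76
Repair 6: waits 76, runs 76→84
Repair 5: waits 84, runs 84→91
Repair 2: waits 91, runs 91→95
Sum = 0+19+36+52+67+76+84+91 = 425.

425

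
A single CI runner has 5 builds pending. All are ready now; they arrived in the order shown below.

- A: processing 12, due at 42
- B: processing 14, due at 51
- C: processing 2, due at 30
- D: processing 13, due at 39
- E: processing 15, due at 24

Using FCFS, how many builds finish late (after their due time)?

FIFO (arrival order): A B C D E.
A: 0→12, due 42, tardiness 0
B: 12→26, due 51, tardiness 0
C: 26→28, due 30, tardiness 0
D: 28→41, due 39, tardiness 2
E: 41→56, due 24, tardiness 32
Late builds: 2.

2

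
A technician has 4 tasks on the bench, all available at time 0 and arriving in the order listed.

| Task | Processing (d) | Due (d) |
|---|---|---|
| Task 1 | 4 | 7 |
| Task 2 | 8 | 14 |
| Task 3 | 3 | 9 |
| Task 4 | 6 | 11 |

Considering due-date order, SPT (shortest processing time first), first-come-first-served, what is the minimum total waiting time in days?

EDD (increasing due date): Task 1 Task 3 Task 4 Task 2.
Task 1: waits 0, runs 0→4
Task 3: waits 4, runs 4→7
Task 4: waits 7, runs 7→13
Task 2: waits 13, runs 13→21
Sum = 0+4+7+13 = 24.
SPT (increasing processing time): Task 3 Task 1 Task 4 Task 2.
Task 3: waits 0, runs 0→3
Task 1: waits 3, runs 3→7
Task 4: waits 7, runs 7→13
Task 2: waits 13, runs 13→21
Sum = 0+3+7+13 = 23.
FIFO (arrival order): Task 1 Task 2 Task 3 Task 4.
Task 1: waits 0, runs 0→4
Task 2: waits 4, runs 4→12
Task 3: waits 12, runs 12→15
Task 4: waits 15, runs 15→21
Sum = 0+4+12+15 = 31.
EDD 24, SPT 23, FIFO 31 → minimum 23.

23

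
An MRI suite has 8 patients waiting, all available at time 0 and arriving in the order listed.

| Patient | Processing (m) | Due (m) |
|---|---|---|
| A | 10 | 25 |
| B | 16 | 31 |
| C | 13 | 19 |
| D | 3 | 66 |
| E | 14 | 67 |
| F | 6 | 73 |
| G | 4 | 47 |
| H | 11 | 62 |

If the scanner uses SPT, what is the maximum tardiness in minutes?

46

SPT (increasing processing time): D G F A H C E B.
D: 0→3, due 66, tardiness 0
G: 3→7, due 47, tardiness 0
F: 7→13, due 73, tardiness 0
A: 13→23, due 25, tardiness 0
H: 23→34, due 62, tardiness 0
C: 34→47, due 19, tardiness 28
E: 47→61, due 67, tardiness 0
B: 61→77, due 31, tardiness 46
Maximum = 46.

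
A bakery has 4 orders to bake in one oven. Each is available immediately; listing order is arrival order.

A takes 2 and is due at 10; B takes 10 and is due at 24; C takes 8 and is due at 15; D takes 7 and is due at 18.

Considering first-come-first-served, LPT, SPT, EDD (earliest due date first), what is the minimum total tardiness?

3

FIFO (arrival order): A B C D.
A: 0→2, due 10, tardiness 0
B: 2→12, due 24, tardiness 0
C: 12→20, due 15, tardiness 5
D: 20→27, due 18, tardiness 9
Sum = 0+0+5+9 = 14.
LPT (decreasing processing time): B C D A.
B: 0→10, due 24, tardiness 0
C: 10→18, due 15, tardiness 3
D: 18→25, due 18, tardiness 7
A: 25→27, due 10, tardiness 17
Sum = 0+3+7+17 = 27.
SPT (increasing processing time): A D C B.
A: 0→2, due 10, tardiness 0
D: 2→9, due 18, tardiness 0
C: 9→17, due 15, tardiness 2
B: 17→27, due 24, tardiness 3
Sum = 0+0+2+3 = 5.
EDD (increasing due date): A C D B.
A: 0→2, due 10, tardiness 0
C: 2→10, due 15, tardiness 0
D: 10→17, due 18, tardiness 0
B: 17→27, due 24, tardiness 3
Sum = 0+0+0+3 = 3.
FIFO 14, LPT 27, SPT 5, EDD 3 → minimum 3.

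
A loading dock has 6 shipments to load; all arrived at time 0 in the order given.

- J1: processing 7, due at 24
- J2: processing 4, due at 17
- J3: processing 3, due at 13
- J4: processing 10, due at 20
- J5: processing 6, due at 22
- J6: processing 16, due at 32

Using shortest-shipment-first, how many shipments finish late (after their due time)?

SPT (increasing processing time): J3 J2 J5 J1 J4 J6.
J3: 0→3, due 13, tardiness 0
J2: 3→7, due 17, tardiness 0
J5: 7→13, due 22, tardiness 0
J1: 13→20, due 24, tardiness 0
J4: 20→30, due 20, tardiness 10
J6: 30→46, due 32, tardiness 14
Late shipments: 2.

2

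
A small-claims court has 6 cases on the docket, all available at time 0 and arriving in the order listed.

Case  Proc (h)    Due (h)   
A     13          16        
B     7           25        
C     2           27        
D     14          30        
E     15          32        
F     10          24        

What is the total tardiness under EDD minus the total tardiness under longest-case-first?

EDD (increasing due date): A F B C D E.
A: 0→13, due 16, tardiness 0
F: 13→23, due 24, tardiness 0
B: 23→30, due 25, tardiness 5
C: 30→32, due 27, tardiness 5
D: 32→46, due 30, tardiness 16
E: 46→61, due 32, tardiness 29
Sum = 0+0+5+5+16+29 = 55.
LPT (decreasing processing time): E D A F B C.
E: 0→15, due 32, tardiness 0
D: 15→29, due 30, tardiness 0
A: 29→42, due 16, tardiness 26
F: 42→52, due 24, tardiness 28
B: 52→59, due 25, tardiness 34
C: 59→61, due 27, tardiness 34
Sum = 0+0+26+28+34+34 = 122.
Difference = 55 − 122 = -67.

-67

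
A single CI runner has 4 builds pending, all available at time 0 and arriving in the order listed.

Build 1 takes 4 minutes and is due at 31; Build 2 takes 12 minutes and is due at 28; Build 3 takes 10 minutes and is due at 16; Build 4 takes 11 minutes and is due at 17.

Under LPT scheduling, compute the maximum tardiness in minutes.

LPT (decreasing processing time): Build 2 Build 4 Build 3 Build 1.
Build 2: 0→12, due 28, tardiness 0
Build 4: 12→23, due 17, tardiness 6
Build 3: 23→33, due 16, tardiness 17
Build 1: 33→37, due 31, tardiness 6
Maximum = 17.

17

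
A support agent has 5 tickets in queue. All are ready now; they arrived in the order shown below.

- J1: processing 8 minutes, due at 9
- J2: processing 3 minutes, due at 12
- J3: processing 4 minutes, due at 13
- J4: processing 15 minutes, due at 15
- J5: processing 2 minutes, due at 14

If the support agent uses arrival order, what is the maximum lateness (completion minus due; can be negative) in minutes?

18

FIFO (arrival order): J1 J2 J3 J4 J5.
J1: 0→8, due 9, lateness -1
J2: 8→11, due 12, lateness -1
J3: 11→15, due 13, lateness 2
J4: 15→30, due 15, lateness 15
J5: 30→32, due 14, lateness 18
Maximum = 18.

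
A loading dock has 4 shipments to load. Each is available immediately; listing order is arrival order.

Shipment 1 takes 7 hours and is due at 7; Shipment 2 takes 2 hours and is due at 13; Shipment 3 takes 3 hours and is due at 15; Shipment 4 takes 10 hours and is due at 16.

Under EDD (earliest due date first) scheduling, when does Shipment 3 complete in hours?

12

EDD (increasing due date): Shipment 1 Shipment 2 Shipment 3 Shipment 4.
Shipment 1: 0→7
Shipment 2: 7→9
Shipment 3: 9→12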